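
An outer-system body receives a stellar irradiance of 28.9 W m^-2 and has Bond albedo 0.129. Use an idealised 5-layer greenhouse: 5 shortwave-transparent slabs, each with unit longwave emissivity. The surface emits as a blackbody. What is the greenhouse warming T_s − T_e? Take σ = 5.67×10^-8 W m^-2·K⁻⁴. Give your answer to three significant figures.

OLR = S(1−α)/4 = 6.293 W m^-2; the top layer radiates at T_e = 102.6 K.
Surface: T_s = (6)^¼·T_e = 160.6 K.
Warming: T_s − T_e = 58.00 K.

58.0 K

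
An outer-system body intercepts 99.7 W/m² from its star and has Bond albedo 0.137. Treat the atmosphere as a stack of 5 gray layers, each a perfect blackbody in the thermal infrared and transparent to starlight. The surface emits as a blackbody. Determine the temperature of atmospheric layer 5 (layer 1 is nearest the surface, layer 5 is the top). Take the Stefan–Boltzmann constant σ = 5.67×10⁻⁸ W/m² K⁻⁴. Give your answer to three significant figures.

OLR = S(1−α)/4 = 21.51 W/m²; the top layer radiates at T_e = 139.6 K.
Each opaque layer satisfies 2T_j⁴ = T_{j−1}⁴ + T_{j+1}⁴, giving T_k⁴ = (N+1−k)T_e⁴.
T_5 = (1)^(1/4)·139.6 = 139.6 K.

140 K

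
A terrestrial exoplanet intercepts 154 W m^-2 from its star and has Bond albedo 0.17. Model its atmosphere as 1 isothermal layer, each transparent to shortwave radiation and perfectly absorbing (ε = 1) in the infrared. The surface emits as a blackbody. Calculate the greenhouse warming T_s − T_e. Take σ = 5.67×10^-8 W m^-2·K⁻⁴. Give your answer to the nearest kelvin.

29 K

OLR = S(1−α)/4 = 31.95 W m^-2; the top layer radiates at T_e = 154.1 K.
Surface: T_s = (2)^¼·T_e = 183.2 K.
Warming: T_s − T_e = 29.15 K.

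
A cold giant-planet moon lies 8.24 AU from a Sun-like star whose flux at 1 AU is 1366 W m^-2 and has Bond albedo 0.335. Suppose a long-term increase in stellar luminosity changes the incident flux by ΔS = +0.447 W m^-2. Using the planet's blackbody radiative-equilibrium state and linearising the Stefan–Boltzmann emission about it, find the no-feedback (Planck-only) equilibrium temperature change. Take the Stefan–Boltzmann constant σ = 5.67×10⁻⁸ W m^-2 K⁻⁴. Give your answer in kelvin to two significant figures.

0.49 K

Irradiance scales as 1/d², so S = 1366 W m^-2 × (1/8.24)² = 20.12 W m^-2.
The baseline emission temperature is T_e = 87.64 K.
Only a fraction (1−α) is absorbed and it's spread over 4πR², so ΔF = (1−α)ΔS/4 = 0.07431 W m^-2.
The Planck feedback parameter is 4σT_e³ = 0.1527 W m^-2/K.
ΔT₀ = ΔF/λ_P = 0.07431/0.1527 = 0.487 K.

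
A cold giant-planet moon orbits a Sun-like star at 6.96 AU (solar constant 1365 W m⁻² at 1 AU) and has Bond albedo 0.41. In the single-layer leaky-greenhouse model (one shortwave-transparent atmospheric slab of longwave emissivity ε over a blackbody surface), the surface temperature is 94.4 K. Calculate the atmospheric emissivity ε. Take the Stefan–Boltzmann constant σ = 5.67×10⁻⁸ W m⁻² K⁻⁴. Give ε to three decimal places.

By the inverse-square law, S = 1365/6.96² = 28.18 W m⁻².
Effective temperature: T_e = [S(1−α)/(4σ)]^(1/4) = 92.53 K.
T_s⁴ = T_e⁴·2/(2−ε) → ε = 2 − 2(T_e/T_s)⁴ = 2 − 2·(92.53/94.4)⁴ = 0.1539.

0.154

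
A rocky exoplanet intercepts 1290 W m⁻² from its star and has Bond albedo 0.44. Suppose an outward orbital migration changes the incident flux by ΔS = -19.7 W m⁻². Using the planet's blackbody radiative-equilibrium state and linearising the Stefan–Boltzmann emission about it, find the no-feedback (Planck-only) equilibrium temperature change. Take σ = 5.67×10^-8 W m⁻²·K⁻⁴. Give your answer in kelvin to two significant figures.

Reference equilibrium: T_e = [S(1−α)/(4σ)]^(1/4) = 237.6 K.
ΔF = Δ[S(1−α)]/4 = (1−0.44)·-19.7/4 = -2.758 W m⁻².
The Planck feedback parameter is 4σT_e³ = 3.041 W m⁻²/K.
Hence the no-feedback warming is ΔF/(4σT_e³) = -0.907 K.

-0.91 kelvin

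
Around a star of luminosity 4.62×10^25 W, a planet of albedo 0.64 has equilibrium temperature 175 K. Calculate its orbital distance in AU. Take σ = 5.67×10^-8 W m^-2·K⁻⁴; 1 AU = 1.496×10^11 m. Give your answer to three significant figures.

Required flux: S = 4σT⁴/(1−α) = 590.9 W m^-2.
Then d = [L/(4πS)]^(1/2) = 7.888×10^10 m, i.e. 0.5273 AU.

0.527 AU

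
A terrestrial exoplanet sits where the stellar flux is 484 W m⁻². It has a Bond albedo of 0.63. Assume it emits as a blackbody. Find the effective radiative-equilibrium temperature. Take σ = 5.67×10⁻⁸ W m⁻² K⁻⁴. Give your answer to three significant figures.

Absorbed flux (global mean): S(1−α)/4 = 484.0·0.37/4 = 44.77 W m⁻².
In equilibrium σT⁴ equals this, so T = 167.6 K.

168 K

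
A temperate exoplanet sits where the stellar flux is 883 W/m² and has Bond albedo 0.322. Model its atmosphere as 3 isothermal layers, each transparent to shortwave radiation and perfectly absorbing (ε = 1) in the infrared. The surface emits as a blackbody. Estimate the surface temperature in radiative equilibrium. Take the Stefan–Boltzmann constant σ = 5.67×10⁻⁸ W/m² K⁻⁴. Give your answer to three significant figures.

321 K

Top-of-atmosphere balance: σT_e⁴ = S(1−α)/4 = 149.7 W/m² → T_e = 226.7 K.
For an N-layer opaque stack, T_s⁴ = (N+1)T_e⁴, hence T_s = (4)^(1/4)×226.7 K = 320.6 K.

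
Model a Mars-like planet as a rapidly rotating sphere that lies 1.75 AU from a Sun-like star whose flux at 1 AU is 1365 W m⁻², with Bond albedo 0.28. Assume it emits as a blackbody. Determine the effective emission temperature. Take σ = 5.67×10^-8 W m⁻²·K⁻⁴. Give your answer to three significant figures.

194 K

Flux at the orbit: S = 1365/(1.75)² = 445.7 W m⁻².
Averaging over the sphere, the absorbed flux is S(1−α)/4 = 80.23 W m⁻².
Balancing against σT⁴: T = (80.23/5.67×10⁻⁸)^(1/4) = 193.9 K.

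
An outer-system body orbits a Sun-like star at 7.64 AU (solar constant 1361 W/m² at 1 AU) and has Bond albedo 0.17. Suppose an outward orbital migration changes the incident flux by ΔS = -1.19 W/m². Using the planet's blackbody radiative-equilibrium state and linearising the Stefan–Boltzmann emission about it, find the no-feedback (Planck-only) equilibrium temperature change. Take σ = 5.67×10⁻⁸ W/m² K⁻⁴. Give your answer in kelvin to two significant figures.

Irradiance scales as 1/d², so S = 1361 W/m² × (1/7.64)² = 23.32 W/m².
The baseline emission temperature is T_e = 96.11 K.
ΔF = Δ[S(1−α)]/4 = (1−0.17)·-1.19/4 = -0.2469 W/m².
Planck response: λ_P = 4σT_e³ = 4·5.67×10⁻⁸·(96.11)³ = 0.2014 W/m²/K.
ΔT₀ = ΔF/λ_P = -0.2469/0.2014 = -1.23 K.

-1.2 K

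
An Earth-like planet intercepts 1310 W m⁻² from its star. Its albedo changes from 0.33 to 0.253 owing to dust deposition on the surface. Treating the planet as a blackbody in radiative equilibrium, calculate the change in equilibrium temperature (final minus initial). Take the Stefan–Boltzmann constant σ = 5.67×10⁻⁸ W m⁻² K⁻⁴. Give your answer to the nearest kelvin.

7 K

Initial: T₁ = [S(1−0.33)/(4σ)]^(1/4) = 249.4 K.
Final:   T₂ = [S(1−0.253)/(4σ)]^(1/4) = 256.3 K.
ΔT = T₂ − T₁ = 6.876 K.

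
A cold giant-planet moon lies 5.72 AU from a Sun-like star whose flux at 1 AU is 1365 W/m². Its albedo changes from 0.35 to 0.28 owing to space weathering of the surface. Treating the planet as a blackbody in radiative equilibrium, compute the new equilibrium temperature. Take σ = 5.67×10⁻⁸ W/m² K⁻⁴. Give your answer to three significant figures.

By the inverse-square law, S = 1365/5.72² = 41.72 W/m².
With the new albedo, S(1−α₂)/4 = 7.510 W/m², so T₂ = 107.3 K.

107 K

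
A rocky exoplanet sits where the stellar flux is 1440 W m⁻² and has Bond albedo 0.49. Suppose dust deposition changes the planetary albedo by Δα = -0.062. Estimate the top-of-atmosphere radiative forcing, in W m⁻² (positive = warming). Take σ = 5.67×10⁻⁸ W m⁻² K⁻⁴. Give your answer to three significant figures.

22.3 W m⁻²

TOA radiative forcing: ΔF = −S·Δα/4 = −1440·(-0.062)/4 = 22.32 W m⁻².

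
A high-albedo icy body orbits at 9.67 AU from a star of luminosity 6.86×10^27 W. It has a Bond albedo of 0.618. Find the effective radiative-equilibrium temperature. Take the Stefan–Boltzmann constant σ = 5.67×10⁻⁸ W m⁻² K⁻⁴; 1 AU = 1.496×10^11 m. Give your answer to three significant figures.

d = 9.67 × 1.496×10^11 m = 1.447×10^12 m.
Flux at the orbit: S = L/(4πd²) = 6.86×10^27/(4π·(1.45×10^12)²) = 260.9 W m⁻².
Absorbed flux (global mean): S(1−α)/4 = 260.9·0.382/4 = 24.91 W m⁻².
Set σT⁴ = 24.91 → T = (24.91/σ)^(1/4) = 144.8 K.

145 K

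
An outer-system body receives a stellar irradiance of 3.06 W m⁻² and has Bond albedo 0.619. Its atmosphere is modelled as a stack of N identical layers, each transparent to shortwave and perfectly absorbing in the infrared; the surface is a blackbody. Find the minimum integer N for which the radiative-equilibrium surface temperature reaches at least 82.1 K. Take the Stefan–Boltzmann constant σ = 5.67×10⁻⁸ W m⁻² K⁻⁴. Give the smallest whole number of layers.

OLR = S(1−α)/4 = 0.2915 W m⁻²; the top layer radiates at T_e = 47.62 K.
Need (N+1)T_e⁴ ≥ T_s⁴, i.e. N+1 ≥ (82.1/47.62)⁴ = 8.838.
So N ≥ 7.838; the smallest integer is N = 8.

8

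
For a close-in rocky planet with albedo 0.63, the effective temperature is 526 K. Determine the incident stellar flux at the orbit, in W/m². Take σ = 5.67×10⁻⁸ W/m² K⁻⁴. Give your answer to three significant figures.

Invert the energy balance for S: S = 4σT⁴/(1−α).
The emitted flux is σT⁴ = 4340 W/m².
So S = 4×4340/(1−0.63) = 46920 W/m².

46900 W/m²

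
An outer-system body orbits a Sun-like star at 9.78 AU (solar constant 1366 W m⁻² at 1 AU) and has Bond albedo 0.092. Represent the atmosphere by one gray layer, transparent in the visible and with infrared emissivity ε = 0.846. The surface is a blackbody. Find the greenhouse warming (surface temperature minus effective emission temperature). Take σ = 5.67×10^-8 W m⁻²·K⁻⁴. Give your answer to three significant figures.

Irradiance scales as 1/d², so S = 1366 W m⁻² × (1/9.78)² = 14.28 W m⁻².
The planet radiates to space at T_e = [S(1−α)/(4σ)]^(1/4) = 86.96 K.
For a single slab of emissivity ε, T_s⁴ = 2T_e⁴/(2−ε); thus T_s = 86.96·(1.733)^(1/4) = 99.77 K.
T_s − T_e = 99.77 − 86.96 = 12.82 K.

12.8 K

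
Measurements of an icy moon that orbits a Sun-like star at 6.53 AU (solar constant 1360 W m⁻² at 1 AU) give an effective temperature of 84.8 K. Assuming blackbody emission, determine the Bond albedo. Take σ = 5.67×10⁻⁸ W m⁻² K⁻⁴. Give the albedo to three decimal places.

0.632

Irradiance scales as 1/d², so S = 1360 W m⁻² × (1/6.53)² = 31.89 W m⁻².
Energy balance: S(1−α)/4 = σT⁴, so 1−α = 4σT⁴/S.
σT⁴ = 2.932 W m⁻², so 4σT⁴ = 11.73 W m⁻².
1−α = 11.73/31.89 = 0.3677, so α = 0.6323.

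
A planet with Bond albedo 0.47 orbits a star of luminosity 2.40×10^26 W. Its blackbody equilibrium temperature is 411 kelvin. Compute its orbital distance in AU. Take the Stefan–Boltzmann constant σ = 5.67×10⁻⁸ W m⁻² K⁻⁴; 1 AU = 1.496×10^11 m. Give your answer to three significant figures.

Energy balance gives S = 4σT⁴/(1−α) = 12210 W m⁻².
From L = 4πd²S, d = √(2.40×10^26/(4π·12210)) = 3.955×10^10 m = 0.2644 AU.

0.264 AU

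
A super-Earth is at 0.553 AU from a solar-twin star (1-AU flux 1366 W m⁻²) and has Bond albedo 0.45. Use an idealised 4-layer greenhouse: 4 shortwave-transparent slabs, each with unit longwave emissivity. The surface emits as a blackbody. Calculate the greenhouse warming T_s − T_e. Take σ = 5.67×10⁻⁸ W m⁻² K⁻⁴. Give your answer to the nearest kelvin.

By the inverse-square law, S = 1366/0.553² = 4467 W m⁻².
Top-of-atmosphere balance: σT_e⁴ = S(1−α)/4 = 614.2 W m⁻² → T_e = 322.6 K.
T_s = (N+1)^(1/4)·T_e = 482.4 K.
So the greenhouse effect raises the surface by 482.4 − 322.6 = 159.8 K.

160 K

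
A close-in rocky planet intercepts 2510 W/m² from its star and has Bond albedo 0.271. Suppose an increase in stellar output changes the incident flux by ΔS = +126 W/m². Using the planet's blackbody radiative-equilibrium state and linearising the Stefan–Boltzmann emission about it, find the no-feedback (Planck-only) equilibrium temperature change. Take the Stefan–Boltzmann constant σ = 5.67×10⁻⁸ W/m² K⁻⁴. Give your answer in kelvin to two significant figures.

Unperturbed T_e = [2510·(1−0.271)/(4σ)]^¼ = 299.7 K.
TOA radiative forcing: ΔF = (1−α)ΔS/4 = 0.729·(+126)/4 = 22.96 W/m².
The Planck feedback parameter is 4σT_e³ = 6.105 W/m²/K.
ΔT₀ = ΔF/λ_P = 22.96/6.105 = 3.76 K.

3.8 K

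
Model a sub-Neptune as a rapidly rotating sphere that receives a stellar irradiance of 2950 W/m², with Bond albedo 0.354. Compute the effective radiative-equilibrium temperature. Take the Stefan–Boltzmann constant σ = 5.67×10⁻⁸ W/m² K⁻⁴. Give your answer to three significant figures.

303 K

Averaging over the sphere, the absorbed flux is S(1−α)/4 = 476.4 W/m².
Set σT⁴ = 476.4 → T = (476.4/σ)^(1/4) = 302.8 K.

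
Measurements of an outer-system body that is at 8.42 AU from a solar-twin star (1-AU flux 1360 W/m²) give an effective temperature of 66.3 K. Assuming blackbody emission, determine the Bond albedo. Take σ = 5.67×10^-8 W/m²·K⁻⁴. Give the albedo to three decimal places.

Irradiance scales as 1/d², so S = 1360 W/m² × (1/8.42)² = 19.18 W/m².
Rearranging the radiative balance, α = 1 − 4σT⁴/S.
σT⁴ = 1.096 W/m², so 4σT⁴ = 4.382 W/m².
Hence α = 1 − 4.382/19.18 = 0.7716.

0.772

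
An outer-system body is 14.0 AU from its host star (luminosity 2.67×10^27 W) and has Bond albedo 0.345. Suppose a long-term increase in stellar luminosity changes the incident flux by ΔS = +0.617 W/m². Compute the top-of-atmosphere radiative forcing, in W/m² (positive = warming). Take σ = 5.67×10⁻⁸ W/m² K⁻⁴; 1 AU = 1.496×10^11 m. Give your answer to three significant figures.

d = 14.0 × 1.496×10^11 m = 2.094×10^12 m.
Flux at the orbit: S = L/(4πd²) = 2.67×10^27/(4π·(2.09×10^12)²) = 48.44 W/m².
TOA radiative forcing: ΔF = (1−α)ΔS/4 = 0.655·(+0.617)/4 = 0.1010 W/m².

0.101 W/m²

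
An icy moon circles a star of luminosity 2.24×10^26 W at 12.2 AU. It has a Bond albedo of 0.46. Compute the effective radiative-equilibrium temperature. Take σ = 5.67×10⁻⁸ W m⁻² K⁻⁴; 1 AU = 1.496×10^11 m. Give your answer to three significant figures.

d = 12.2 × 1.496×10^11 m = 1.825×10^12 m.
S = L/(4πd²) = 5.351 W m⁻².
Averaging over the sphere, the absorbed flux is S(1−α)/4 = 0.7224 W m⁻².
Set σT⁴ = 0.7224 → T = (0.7224/σ)^(1/4) = 59.74 K.

59.7 K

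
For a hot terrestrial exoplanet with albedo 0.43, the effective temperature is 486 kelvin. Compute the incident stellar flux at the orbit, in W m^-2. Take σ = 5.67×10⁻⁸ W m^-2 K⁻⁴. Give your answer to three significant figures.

From S(1−α)/4 = σT⁴: S = 4σT⁴/(1−α).
The emitted flux is σT⁴ = 3163 W m^-2.
S = 4·3163/0.57 = 22200 W m^-2.

22200 W m^-2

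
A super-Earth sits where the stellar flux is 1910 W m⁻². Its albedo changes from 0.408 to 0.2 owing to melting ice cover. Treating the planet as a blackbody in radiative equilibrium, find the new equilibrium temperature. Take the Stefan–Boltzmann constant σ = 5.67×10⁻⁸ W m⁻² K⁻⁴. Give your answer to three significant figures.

New equilibrium: T₂ = [(1−0.2)·1910/(4σ)]^(1/4) = 286.5 K.

286 K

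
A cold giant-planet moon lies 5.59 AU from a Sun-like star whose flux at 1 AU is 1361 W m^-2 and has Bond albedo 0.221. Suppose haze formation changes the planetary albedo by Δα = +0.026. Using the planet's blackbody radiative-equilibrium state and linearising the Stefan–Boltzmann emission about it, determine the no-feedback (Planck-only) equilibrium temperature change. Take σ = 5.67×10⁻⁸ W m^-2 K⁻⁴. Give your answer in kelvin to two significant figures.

-0.92 kelvin

By the inverse-square law, S = 1361/5.59² = 43.55 W m^-2.
Reference equilibrium: T_e = [S(1−α)/(4σ)]^(1/4) = 110.6 K.
TOA radiative forcing: ΔF = −S·Δα/4 = −43.55·(+0.026)/4 = -0.2831 W m^-2.
Linearising σT⁴ gives d(σT⁴)/dT = 4σT_e³ = 0.3068 W m^-2 per K.
Hence the no-feedback warming is ΔF/(4σT_e³) = -0.923 K.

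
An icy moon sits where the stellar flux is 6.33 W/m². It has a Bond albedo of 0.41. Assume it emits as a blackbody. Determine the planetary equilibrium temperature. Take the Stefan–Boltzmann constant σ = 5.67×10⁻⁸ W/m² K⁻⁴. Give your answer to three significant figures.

63.7 K

Averaging over the sphere, the absorbed flux is S(1−α)/4 = 0.9337 W/m².
Set σT⁴ = 0.9337 → T = (0.9337/σ)^(1/4) = 63.70 K.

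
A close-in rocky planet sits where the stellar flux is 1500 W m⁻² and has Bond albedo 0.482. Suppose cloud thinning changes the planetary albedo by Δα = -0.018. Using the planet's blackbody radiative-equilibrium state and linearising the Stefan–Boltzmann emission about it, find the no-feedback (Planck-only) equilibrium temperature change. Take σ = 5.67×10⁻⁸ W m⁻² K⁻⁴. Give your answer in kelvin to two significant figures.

2.1 kelvin

The baseline emission temperature is T_e = 241.9 K.
The change in absorbed flux is Δ[S(1−α)/4] = −SΔα/4 = 6.750 W m⁻².
The Planck feedback parameter is 4σT_e³ = 3.212 W m⁻²/K.
ΔT₀ = ΔF/λ_P = 6.750/3.212 = 2.10 K.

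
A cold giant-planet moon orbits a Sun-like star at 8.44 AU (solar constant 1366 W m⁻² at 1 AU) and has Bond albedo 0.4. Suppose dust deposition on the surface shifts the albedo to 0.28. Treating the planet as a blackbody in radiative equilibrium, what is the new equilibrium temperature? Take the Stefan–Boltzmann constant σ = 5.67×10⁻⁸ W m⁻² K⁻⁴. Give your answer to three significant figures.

Irradiance scales as 1/d², so S = 1366 W m⁻² × (1/8.44)² = 19.18 W m⁻².
With the new albedo, S(1−α₂)/4 = 3.452 W m⁻², so T₂ = 88.33 K.

88.3 K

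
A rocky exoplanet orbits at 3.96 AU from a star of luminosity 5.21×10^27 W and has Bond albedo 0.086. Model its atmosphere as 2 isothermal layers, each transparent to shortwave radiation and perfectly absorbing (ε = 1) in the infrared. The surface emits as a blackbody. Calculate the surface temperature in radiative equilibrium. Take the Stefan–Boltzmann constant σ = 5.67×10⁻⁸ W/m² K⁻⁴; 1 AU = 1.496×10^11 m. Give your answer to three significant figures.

Orbital distance: d = 3.96 AU = 5.924×10^11 m.
S = L/(4πd²) = 1181 W/m².
OLR = S(1−α)/4 = 269.9 W/m²; the top layer radiates at T_e = 262.7 K.
Layer-by-layer balance gives σT_s⁴ = (N+1)σT_e⁴, so T_s = 3^¼·262.7 = 345.7 K.

346 K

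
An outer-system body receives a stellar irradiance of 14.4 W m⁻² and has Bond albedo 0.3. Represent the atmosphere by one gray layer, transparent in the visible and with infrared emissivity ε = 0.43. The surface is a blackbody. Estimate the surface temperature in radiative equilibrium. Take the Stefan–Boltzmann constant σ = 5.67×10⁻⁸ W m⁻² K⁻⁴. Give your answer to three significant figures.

At the top of the atmosphere, σT_e⁴ = S(1−α)/4 = 2.520 W m⁻², giving T_e = 81.65 K.
For a single slab of emissivity ε, T_s⁴ = 2T_e⁴/(2−ε); thus T_s = 81.65·(1.274)^(1/4) = 86.74 K.

86.7 kelvin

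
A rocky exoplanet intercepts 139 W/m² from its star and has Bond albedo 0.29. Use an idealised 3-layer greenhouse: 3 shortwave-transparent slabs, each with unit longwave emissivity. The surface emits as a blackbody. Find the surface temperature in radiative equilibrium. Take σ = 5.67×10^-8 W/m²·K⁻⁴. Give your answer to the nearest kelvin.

204 kelvin

Top-of-atmosphere balance: σT_e⁴ = S(1−α)/4 = 24.67 W/m² → T_e = 144.4 K.
With N = 3 opaque layers, T_s = (N+1)^(1/4)·T_e = 4^(1/4)·144.4 = 204.3 K.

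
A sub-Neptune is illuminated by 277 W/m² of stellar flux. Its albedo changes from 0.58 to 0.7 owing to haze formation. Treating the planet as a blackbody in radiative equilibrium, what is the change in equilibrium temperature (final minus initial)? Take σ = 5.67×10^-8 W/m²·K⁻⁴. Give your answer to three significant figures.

-12.1 kelvin

Initial: T₁ = [S(1−0.58)/(4σ)]^(1/4) = 150.5 K.
Final:   T₂ = [S(1−0.7)/(4σ)]^(1/4) = 138.4 K.
ΔT = T₂ − T₁ = -12.14 K.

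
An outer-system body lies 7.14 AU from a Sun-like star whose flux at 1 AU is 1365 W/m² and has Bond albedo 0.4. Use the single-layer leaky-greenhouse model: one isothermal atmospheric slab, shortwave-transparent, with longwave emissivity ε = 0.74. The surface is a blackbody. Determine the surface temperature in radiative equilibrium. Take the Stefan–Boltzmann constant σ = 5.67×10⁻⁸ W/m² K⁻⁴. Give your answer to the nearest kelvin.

Flux at the orbit: S = 1365/(7.14)² = 26.78 W/m².
The planet radiates to space at T_e = [S(1−α)/(4σ)]^(1/4) = 91.74 K.
Surface balance with a leaky layer gives σT_s⁴ = σT_e⁴·2/(2−ε), so T_s = T_e·[2/(2−0.74)]^(1/4) = 103.0 K.

103 kelvin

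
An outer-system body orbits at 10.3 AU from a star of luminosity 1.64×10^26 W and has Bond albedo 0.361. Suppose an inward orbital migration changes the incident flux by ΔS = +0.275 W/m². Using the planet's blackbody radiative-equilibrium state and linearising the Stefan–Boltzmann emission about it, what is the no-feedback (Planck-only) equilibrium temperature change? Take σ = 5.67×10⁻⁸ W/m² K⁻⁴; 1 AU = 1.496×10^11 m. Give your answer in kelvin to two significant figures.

Orbital distance: d = 10.3 AU = 1.541×10^12 m.
S = L/(4πd²) = 5.497 W/m².
The baseline emission temperature is T_e = 62.73 K.
Only a fraction (1−α) is absorbed and it's spread over 4πR², so ΔF = (1−α)ΔS/4 = 0.04393 W/m².
Planck response: λ_P = 4σT_e³ = 4·5.67×10⁻⁸·(62.73)³ = 0.05599 W/m²/K.
So ΔT₀ = 0.04393/0.05599 = 0.785 K.

0.78 K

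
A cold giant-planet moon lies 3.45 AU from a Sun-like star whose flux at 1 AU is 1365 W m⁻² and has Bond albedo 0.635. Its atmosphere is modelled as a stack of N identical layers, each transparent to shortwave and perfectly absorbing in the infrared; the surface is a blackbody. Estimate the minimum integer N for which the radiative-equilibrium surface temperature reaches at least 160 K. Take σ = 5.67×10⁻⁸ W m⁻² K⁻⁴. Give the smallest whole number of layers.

3

Irradiance scales as 1/d², so S = 1365 W m⁻² × (1/3.45)² = 114.7 W m⁻².
Top-of-atmosphere balance: σT_e⁴ = S(1−α)/4 = 10.46 W m⁻² → T_e = 116.6 K.
Need (N+1)T_e⁴ ≥ T_s⁴, i.e. N+1 ≥ (160/116.6)⁴ = 3.551.
Rounding up, N = 3.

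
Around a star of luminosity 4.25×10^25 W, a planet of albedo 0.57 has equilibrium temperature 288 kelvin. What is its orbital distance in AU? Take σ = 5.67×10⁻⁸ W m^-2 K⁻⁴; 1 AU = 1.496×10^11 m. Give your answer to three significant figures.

0.204 AU

Required flux: S = 4σT⁴/(1−α) = 3629 W m^-2.
Then d = [L/(4πS)]^(1/2) = 3.053×10^10 m, i.e. 0.2041 AU.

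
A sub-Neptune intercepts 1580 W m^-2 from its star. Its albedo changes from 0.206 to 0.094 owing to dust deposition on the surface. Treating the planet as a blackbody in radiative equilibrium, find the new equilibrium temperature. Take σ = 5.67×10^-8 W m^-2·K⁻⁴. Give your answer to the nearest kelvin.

282 kelvin

T₂ = [S(1−α₂)/(4σ)]^(1/4) = [1580·0.906/(4σ)]^(1/4) = 281.9 K.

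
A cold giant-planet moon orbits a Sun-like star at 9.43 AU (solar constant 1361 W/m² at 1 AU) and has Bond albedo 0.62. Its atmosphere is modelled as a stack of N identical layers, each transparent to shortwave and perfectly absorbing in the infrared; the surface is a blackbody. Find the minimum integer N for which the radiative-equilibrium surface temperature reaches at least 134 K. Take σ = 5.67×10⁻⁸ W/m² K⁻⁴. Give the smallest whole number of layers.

12

Irradiance scales as 1/d², so S = 1361 W/m² × (1/9.43)² = 15.31 W/m².
OLR = S(1−α)/4 = 1.454 W/m²; the top layer radiates at T_e = 71.16 K.
Since T_s⁴ = (N+1)T_e⁴, we need N ≥ (T_s/T_e)⁴ − 1 = 11.573.
Rounding up, N = 12.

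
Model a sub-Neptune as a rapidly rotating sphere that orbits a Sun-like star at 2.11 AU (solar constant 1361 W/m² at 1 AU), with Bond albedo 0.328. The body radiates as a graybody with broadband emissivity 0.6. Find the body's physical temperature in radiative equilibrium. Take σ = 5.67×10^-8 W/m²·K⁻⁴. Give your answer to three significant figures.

197 K

By the inverse-square law, S = 1361/2.11² = 305.7 W/m².
Absorbed flux (global mean): S(1−α)/4 = 305.7·0.672/4 = 51.36 W/m².
Equating to εσT⁴ with ε = 0.6: T = (51.36/0.6σ)^(1/4) = 197.1 K.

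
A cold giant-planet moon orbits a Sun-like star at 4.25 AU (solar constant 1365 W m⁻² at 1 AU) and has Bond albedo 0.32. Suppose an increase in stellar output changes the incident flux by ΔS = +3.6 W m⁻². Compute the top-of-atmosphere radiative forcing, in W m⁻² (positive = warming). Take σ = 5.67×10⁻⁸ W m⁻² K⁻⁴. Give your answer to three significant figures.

0.612 W m⁻²

By the inverse-square law, S = 1365/4.25² = 75.57 W m⁻².
TOA radiative forcing: ΔF = (1−α)ΔS/4 = 0.68·(+3.6)/4 = 0.6120 W m⁻².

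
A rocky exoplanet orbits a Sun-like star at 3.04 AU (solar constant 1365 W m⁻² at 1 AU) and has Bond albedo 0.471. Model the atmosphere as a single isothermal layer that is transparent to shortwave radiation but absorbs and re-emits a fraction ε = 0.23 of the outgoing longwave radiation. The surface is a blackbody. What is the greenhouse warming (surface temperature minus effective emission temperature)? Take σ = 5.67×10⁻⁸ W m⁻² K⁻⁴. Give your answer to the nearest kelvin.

Flux at the orbit: S = 1365/(3.04)² = 147.7 W m⁻².
At the top of the atmosphere, σT_e⁴ = S(1−α)/4 = 19.53 W m⁻², giving T_e = 136.2 K.
Surface balance with a leaky layer gives σT_s⁴ = σT_e⁴·2/(2−ε), so T_s = T_e·[2/(2−0.23)]^(1/4) = 140.5 K.
T_s − T_e = 140.5 − 136.2 = 4.225 K.

4 kelvin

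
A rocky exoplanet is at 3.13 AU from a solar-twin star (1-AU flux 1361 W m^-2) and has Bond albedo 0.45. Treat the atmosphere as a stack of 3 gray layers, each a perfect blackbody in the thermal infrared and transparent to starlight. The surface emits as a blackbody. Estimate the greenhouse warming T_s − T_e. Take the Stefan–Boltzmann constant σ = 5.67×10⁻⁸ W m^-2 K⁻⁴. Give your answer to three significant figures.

56.1 K

Flux at the orbit: S = 1361/(3.13)² = 138.9 W m^-2.
Top-of-atmosphere balance: σT_e⁴ = S(1−α)/4 = 19.10 W m^-2 → T_e = 135.5 K.
Surface: T_s = (4)^¼·T_e = 191.6 K.
So the greenhouse effect raises the surface by 191.6 − 135.5 = 56.12 K.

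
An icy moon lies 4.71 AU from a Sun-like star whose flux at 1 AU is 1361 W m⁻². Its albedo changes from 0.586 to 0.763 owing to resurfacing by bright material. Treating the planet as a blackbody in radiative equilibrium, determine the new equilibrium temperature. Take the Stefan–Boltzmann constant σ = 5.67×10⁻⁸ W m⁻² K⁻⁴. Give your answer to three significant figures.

89.5 K

By the inverse-square law, S = 1361/4.71² = 61.35 W m⁻².
T₂ = [S(1−α₂)/(4σ)]^(1/4) = [61.35·0.237/(4σ)]^(1/4) = 89.48 K.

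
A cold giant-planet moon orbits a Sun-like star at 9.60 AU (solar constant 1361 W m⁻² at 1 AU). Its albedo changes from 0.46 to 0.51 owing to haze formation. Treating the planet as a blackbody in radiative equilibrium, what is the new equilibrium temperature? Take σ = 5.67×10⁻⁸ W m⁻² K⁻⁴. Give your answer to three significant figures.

75.2 K

By the inverse-square law, S = 1361/9.60² = 14.77 W m⁻².
New equilibrium: T₂ = [(1−0.51)·14.77/(4σ)]^(1/4) = 75.16 K.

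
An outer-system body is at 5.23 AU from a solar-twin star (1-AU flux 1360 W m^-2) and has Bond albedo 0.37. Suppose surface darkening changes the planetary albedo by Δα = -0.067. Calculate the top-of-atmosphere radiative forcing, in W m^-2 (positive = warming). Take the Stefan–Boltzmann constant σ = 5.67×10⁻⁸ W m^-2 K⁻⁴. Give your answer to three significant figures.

Irradiance scales as 1/d², so S = 1360 W m^-2 × (1/5.23)² = 49.72 W m^-2.
ΔF = −(S/4)Δα = −(49.72/4)×(-0.067) = 0.8328 W m^-2.

0.833 W m^-2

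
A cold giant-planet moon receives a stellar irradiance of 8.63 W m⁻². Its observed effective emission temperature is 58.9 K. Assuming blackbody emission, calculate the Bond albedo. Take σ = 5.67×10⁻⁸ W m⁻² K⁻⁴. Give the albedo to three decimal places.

From σT⁴ = S(1−α)/4 we invert for α: 1−α = 4σT⁴/S.
σT⁴ = 0.6824 W m⁻², so 4σT⁴ = 2.730 W m⁻².
1−α = 2.730/8.630 = 0.3163, so α = 0.6837.

0.684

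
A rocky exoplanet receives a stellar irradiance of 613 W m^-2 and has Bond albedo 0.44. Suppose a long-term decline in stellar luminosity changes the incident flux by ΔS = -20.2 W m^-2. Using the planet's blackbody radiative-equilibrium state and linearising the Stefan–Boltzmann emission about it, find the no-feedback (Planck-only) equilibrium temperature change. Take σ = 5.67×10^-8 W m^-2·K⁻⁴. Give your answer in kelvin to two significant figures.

The baseline emission temperature is T_e = 197.2 K.
TOA radiative forcing: ΔF = (1−α)ΔS/4 = 0.56·(-20.2)/4 = -2.828 W m^-2.
The Planck feedback parameter is 4σT_e³ = 1.740 W m^-2/K.
ΔT₀ = ΔF/λ_P = -2.828/1.740 = -1.62 K.

-1.6 K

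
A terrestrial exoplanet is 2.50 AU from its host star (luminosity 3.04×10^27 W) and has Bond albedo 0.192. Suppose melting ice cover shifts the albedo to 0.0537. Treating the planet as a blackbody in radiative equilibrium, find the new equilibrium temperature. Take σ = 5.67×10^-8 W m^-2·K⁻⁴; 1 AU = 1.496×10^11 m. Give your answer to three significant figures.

d = 2.50 × 1.496×10^11 m = 3.740×10^11 m.
Spreading L over a sphere of radius d: S = 3.04×10^27/(4π·3.74×10^11²) = 1729 W m^-2.
With the new albedo, S(1−α₂)/4 = 409.2 W m^-2, so T₂ = 291.5 K.

291 kelvin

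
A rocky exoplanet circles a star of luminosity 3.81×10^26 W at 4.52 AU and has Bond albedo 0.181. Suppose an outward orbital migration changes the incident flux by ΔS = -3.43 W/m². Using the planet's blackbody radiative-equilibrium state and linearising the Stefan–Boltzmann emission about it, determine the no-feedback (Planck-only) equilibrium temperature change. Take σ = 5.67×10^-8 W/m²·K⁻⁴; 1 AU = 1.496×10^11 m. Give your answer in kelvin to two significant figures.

Orbital distance: d = 4.52 AU = 6.762×10^11 m.
S = L/(4πd²) = 66.31 W/m².
Unperturbed T_e = [66.31·(1−0.181)/(4σ)]^¼ = 124.4 K.
TOA radiative forcing: ΔF = (1−α)ΔS/4 = 0.819·(-3.43)/4 = -0.7023 W/m².
Planck response: λ_P = 4σT_e³ = 4·5.67×10⁻⁸·(124.4)³ = 0.4366 W/m²/K.
So ΔT₀ = -0.7023/0.4366 = -1.61 K.

-1.6 K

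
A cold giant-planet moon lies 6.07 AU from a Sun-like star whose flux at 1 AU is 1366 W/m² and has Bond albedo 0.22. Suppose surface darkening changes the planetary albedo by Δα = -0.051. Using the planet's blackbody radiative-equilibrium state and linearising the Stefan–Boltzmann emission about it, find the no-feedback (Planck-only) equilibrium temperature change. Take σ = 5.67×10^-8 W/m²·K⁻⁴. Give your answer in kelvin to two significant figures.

Flux at the orbit: S = 1366/(6.07)² = 37.07 W/m².
Unperturbed T_e = [37.07·(1−0.22)/(4σ)]^¼ = 106.3 K.
TOA radiative forcing: ΔF = −S·Δα/4 = −37.07·(-0.051)/4 = 0.4727 W/m².
Planck response: λ_P = 4σT_e³ = 4·5.67×10⁻⁸·(106.3)³ = 0.2721 W/m²/K.
So ΔT₀ = 0.4727/0.2721 = 1.74 K.

1.7 K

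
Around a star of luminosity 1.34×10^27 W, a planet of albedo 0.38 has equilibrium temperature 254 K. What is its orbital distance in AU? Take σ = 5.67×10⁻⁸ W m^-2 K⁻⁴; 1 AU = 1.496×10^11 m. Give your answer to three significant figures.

1.77 AU

Energy balance gives S = 4σT⁴/(1−α) = 1523 W m^-2.
Then d = [L/(4πS)]^(1/2) = 2.646×10^11 m, i.e. 1.769 AU.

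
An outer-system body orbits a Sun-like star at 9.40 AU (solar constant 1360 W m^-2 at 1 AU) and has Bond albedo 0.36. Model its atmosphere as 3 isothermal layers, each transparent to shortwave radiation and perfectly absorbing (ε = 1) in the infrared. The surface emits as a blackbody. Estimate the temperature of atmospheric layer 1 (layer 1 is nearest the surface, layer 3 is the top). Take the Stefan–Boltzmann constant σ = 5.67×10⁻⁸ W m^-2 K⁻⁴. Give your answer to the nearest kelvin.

107 kelvin

Flux at the orbit: S = 1360/(9.40)² = 15.39 W m^-2.
Top-of-atmosphere balance: σT_e⁴ = S(1−α)/4 = 2.463 W m^-2 → T_e = 81.18 K.
The net upward flux σT_e⁴ is constant between every pair of levels, so T_k⁴ = (N+1−k)T_e⁴.
With k = 1: T_1 = (3+1−1)^¼·81.18 K = 106.8 K.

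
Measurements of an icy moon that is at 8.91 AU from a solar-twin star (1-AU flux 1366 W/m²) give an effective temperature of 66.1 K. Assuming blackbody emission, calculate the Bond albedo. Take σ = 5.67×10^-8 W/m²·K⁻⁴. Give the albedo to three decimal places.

0.748

By the inverse-square law, S = 1366/8.91² = 17.21 W/m².
From σT⁴ = S(1−α)/4 we invert for α: 1−α = 4σT⁴/S.
σT⁴ = 1.082 W/m², so 4σT⁴ = 4.330 W/m².
1−α = 4.330/17.21 = 0.2516, so α = 0.7484.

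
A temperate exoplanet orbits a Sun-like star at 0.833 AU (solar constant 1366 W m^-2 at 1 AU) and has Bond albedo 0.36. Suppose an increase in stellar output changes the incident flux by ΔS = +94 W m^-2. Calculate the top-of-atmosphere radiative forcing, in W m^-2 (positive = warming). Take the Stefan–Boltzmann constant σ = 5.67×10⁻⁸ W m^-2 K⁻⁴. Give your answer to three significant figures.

Flux at the orbit: S = 1366/(0.833)² = 1969 W m^-2.
TOA radiative forcing: ΔF = (1−α)ΔS/4 = 0.64·(+94)/4 = 15.04 W m^-2.

15.0 W m^-2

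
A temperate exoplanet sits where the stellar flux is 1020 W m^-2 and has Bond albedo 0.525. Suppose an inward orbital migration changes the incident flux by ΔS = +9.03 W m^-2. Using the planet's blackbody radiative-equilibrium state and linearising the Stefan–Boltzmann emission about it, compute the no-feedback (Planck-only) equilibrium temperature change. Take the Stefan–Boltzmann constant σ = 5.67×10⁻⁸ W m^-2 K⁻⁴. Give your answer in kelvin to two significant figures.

Reference equilibrium: T_e = [S(1−α)/(4σ)]^(1/4) = 215.0 K.
Only a fraction (1−α) is absorbed and it's spread over 4πR², so ΔF = (1−α)ΔS/4 = 1.072 W m^-2.
Linearising σT⁴ gives d(σT⁴)/dT = 4σT_e³ = 2.254 W m^-2 per K.
Hence the no-feedback warming is ΔF/(4σT_e³) = 0.476 K.

0.48 K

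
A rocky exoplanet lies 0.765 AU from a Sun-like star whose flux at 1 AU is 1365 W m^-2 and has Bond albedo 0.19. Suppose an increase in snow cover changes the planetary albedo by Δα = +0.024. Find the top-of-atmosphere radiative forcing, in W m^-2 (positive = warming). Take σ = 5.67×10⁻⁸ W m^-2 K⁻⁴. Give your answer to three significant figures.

Irradiance scales as 1/d², so S = 1365 W m^-2 × (1/0.765)² = 2332 W m^-2.
The change in absorbed flux is Δ[S(1−α)/4] = −SΔα/4 = -13.99 W m^-2.

-14.0 W m^-2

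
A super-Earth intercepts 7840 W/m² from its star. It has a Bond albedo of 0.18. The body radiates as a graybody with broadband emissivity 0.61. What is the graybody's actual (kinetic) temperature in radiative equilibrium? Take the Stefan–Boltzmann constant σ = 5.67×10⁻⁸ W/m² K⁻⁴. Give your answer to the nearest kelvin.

The planet absorbs (1−α)S over its disc πR² and re-emits over 4πR², so the mean absorbed flux is (1−0.18)·7840/4 = 1607 W/m².
Radiative balance εσT⁴ = 1607 gives T = [1607/(0.61·σ)]^(1/4) = 464.3 K.

464 kelvin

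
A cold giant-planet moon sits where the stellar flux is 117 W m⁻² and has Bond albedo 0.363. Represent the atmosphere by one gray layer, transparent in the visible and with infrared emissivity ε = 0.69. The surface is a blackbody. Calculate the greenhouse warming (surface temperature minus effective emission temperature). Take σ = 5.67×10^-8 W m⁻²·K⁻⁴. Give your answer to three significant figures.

The planet radiates to space at T_e = [S(1−α)/(4σ)]^(1/4) = 134.6 K.
Surface balance with a leaky layer gives σT_s⁴ = σT_e⁴·2/(2−ε), so T_s = T_e·[2/(2−0.69)]^(1/4) = 149.7 K.
Greenhouse warming: T_s − T_e = 15.02 K.

15.0 K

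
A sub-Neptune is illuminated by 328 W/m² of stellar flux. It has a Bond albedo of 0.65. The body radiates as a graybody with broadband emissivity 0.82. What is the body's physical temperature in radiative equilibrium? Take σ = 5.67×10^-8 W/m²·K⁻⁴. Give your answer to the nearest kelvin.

The planet absorbs (1−α)S over its disc πR² and re-emits over 4πR², so the mean absorbed flux is (1−0.65)·328.0/4 = 28.70 W/m².
Radiative balance εσT⁴ = 28.70 gives T = [28.70/(0.82·σ)]^(1/4) = 157.6 K.

158 kelvin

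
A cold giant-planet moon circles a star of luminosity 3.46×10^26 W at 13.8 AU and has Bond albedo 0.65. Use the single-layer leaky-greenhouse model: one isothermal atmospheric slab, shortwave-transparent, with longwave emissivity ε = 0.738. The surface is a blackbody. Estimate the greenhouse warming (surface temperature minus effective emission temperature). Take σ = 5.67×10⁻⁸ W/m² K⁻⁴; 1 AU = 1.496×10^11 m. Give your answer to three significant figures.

6.86 kelvin

Orbital distance: d = 13.8 AU = 2.064×10^12 m.
Spreading L over a sphere of radius d: S = 3.46×10^26/(4π·2.06×10^12²) = 6.460 W/m².
Effective emission temperature (TOA balance): σT_e⁴ = S(1−α)/4 = 0.5653 W/m² → T_e = 56.19 K.
For a single slab of emissivity ε, T_s⁴ = 2T_e⁴/(2−ε); thus T_s = 56.19·(1.585)^(1/4) = 63.05 K.
Greenhouse warming: T_s − T_e = 6.855 K.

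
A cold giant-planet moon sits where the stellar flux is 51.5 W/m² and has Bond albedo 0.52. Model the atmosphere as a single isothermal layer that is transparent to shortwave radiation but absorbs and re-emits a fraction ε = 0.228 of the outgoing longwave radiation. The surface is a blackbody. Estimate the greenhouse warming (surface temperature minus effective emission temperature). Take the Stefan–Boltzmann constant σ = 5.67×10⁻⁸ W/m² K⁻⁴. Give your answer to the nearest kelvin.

3 K

Effective emission temperature (TOA balance): σT_e⁴ = S(1−α)/4 = 6.180 W/m² → T_e = 102.2 K.
For a single slab of emissivity ε, T_s⁴ = 2T_e⁴/(2−ε); thus T_s = 102.2·(1.129)^(1/4) = 105.3 K.
Greenhouse warming: T_s − T_e = 3.139 K.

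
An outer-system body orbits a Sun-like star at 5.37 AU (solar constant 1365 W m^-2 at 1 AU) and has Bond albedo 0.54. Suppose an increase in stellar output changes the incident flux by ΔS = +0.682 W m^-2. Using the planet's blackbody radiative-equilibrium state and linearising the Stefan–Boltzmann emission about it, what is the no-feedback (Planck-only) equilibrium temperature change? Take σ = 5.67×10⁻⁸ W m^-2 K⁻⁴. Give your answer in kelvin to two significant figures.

0.36 K

By the inverse-square law, S = 1365/5.37² = 47.34 W m^-2.
Unperturbed T_e = [47.34·(1−0.54)/(4σ)]^¼ = 98.99 K.
TOA radiative forcing: ΔF = (1−α)ΔS/4 = 0.46·(+0.682)/4 = 0.07843 W m^-2.
Linearising σT⁴ gives d(σT⁴)/dT = 4σT_e³ = 0.2200 W m^-2 per K.
Hence the no-feedback warming is ΔF/(4σT_e³) = 0.357 K.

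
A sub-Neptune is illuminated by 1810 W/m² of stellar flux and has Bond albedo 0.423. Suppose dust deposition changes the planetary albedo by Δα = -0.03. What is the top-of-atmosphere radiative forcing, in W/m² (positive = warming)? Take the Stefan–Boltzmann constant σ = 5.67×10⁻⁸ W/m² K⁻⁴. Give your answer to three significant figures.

ΔF = −(S/4)Δα = −(1810/4)×(-0.03) = 13.57 W/m².

13.6 W/m²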